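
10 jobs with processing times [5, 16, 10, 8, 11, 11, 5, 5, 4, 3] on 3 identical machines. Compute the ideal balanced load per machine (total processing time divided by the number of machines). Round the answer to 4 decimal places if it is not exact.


Total processing time = 5 + 16 + 10 + 8 + 11 + 11 + 5 + 5 + 4 + 3 = 78
Number of machines = 3
Ideal balanced load = 78 / 3 = 26.0

26.0


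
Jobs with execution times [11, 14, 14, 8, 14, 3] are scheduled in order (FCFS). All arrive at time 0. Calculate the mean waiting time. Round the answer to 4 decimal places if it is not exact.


FCFS order (as given): [11, 14, 14, 8, 14, 3]
Waiting times:
  Job 1: wait = 0
  Job 2: wait = 11
  Job 3: wait = 25
  Job 4: wait = 39
  Job 5: wait = 47
  Job 6: wait = 61
Sum of waiting times = 183
Average waiting time = 183/6 = 30.5

30.5


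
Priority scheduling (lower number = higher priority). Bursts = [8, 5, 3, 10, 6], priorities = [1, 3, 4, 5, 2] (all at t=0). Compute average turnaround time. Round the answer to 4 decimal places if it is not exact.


Sort by priority (ascending = highest first):
Order: [(1, 8), (2, 6), (3, 5), (4, 3), (5, 10)]
Completion times:
  Priority 1, burst=8, C=8
  Priority 2, burst=6, C=14
  Priority 3, burst=5, C=19
  Priority 4, burst=3, C=22
  Priority 5, burst=10, C=32
Average turnaround = 95/5 = 19.0

19.0


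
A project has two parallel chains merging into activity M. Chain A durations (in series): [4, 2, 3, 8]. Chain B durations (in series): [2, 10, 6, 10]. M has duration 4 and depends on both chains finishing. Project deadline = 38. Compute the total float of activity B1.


Forward pass: ES(B1) = sum of predecessors on chain B = 0
EF = ES + duration = 0 + 2 = 2
Backward pass: LF(M) = deadline = 38; LS(M) = 38 - 4 = 34
LF(B1) = LS(M) - sum(successors on chain B) = 34 - 26 = 8
LS = LF - duration = 8 - 2 = 6
Total float = LS - ES = 6 - 0 = 6

6


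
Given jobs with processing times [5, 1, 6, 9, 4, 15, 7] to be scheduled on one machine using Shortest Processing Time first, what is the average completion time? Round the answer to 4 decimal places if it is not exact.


Sort jobs by processing time (SPT order): [1, 4, 5, 6, 7, 9, 15]
Compute completion times sequentially:
  Job 1: processing = 1, completes at 1
  Job 2: processing = 4, completes at 5
  Job 3: processing = 5, completes at 10
  Job 4: processing = 6, completes at 16
  Job 5: processing = 7, completes at 23
  Job 6: processing = 9, completes at 32
  Job 7: processing = 15, completes at 47
Sum of completion times = 134
Average completion time = 134/7 = 19.1429

19.1429


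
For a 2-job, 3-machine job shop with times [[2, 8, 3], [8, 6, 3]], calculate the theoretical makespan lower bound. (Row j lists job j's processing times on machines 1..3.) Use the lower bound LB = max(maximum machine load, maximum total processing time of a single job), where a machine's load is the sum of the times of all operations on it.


Machine loads:
  Machine 1: 2 + 8 = 10
  Machine 2: 8 + 6 = 14
  Machine 3: 3 + 3 = 6
Max machine load = 14
Job totals:
  Job 1: 13
  Job 2: 17
Max job total = 17
Lower bound = max(14, 17) = 17

17


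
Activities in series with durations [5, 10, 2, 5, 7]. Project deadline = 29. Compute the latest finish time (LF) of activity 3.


LF(activity 3) = deadline - sum of successor durations
Successors: activities 4 through 5 with durations [5, 7]
Sum of successor durations = 12
LF = 29 - 12 = 17

17


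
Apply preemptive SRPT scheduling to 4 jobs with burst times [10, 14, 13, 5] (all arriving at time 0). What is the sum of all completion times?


Since all jobs arrive at t=0, SRPT equals SPT ordering.
SPT order: [5, 10, 13, 14]
Completion times:
  Job 1: p=5, C=5
  Job 2: p=10, C=15
  Job 3: p=13, C=28
  Job 4: p=14, C=42
Total completion time = 5 + 15 + 28 + 42 = 90

90


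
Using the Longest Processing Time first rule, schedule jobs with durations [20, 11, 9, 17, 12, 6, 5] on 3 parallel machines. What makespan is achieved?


Sort jobs in decreasing order (LPT): [20, 17, 12, 11, 9, 6, 5]
Assign each job to the least loaded machine:
  Machine 1: jobs [20, 6], load = 26
  Machine 2: jobs [17, 9], load = 26
  Machine 3: jobs [12, 11, 5], load = 28
Makespan = max load = 28

28


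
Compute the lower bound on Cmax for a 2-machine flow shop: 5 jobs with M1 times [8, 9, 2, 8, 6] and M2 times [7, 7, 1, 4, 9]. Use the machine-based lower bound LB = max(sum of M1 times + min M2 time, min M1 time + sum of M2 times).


LB1 = sum(M1 times) + min(M2 times) = 33 + 1 = 34
LB2 = min(M1 times) + sum(M2 times) = 2 + 28 = 30
Lower bound = max(LB1, LB2) = max(34, 30) = 34

34


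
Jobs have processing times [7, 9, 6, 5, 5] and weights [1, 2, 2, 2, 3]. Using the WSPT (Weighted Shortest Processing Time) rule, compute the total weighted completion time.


Compute p/w ratios and sort ascending (WSPT): [(5, 3), (5, 2), (6, 2), (9, 2), (7, 1)]
Compute weighted completion times:
  Job (p=5,w=3): C=5, w*C=3*5=15
  Job (p=5,w=2): C=10, w*C=2*10=20
  Job (p=6,w=2): C=16, w*C=2*16=32
  Job (p=9,w=2): C=25, w*C=2*25=50
  Job (p=7,w=1): C=32, w*C=1*32=32
Total weighted completion time = 149

149


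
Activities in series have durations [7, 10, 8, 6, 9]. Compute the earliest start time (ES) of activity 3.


Activity 3 starts after activities 1 through 2 complete.
Predecessor durations: [7, 10]
ES = 7 + 10 = 17

17


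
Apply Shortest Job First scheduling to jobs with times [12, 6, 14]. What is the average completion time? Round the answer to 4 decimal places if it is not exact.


SJF order (ascending): [6, 12, 14]
Completion times:
  Job 1: burst=6, C=6
  Job 2: burst=12, C=18
  Job 3: burst=14, C=32
Average completion = 56/3 = 18.6667

18.6667


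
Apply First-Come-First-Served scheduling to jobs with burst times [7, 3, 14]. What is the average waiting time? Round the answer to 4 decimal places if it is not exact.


FCFS order (as given): [7, 3, 14]
Waiting times:
  Job 1: wait = 0
  Job 2: wait = 7
  Job 3: wait = 10
Sum of waiting times = 17
Average waiting time = 17/3 = 5.6667

5.6667


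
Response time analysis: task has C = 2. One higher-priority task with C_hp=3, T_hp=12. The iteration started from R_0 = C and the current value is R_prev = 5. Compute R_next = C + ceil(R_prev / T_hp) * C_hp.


R_next = C + ceil(R_prev / T_hp) * C_hp
ceil(5 / 12) = ceil(0.4167) = 1
Interference = 1 * 3 = 3
R_next = 2 + 3 = 5
R_next = R_prev, so the iteration has converged (response time = 5).

5


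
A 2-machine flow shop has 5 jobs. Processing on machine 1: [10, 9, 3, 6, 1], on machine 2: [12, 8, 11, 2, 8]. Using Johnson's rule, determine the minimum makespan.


Apply Johnson's rule:
  Group 1 (a <= b): [(5, 1, 8), (3, 3, 11), (1, 10, 12)]
  Group 2 (a > b): [(2, 9, 8), (4, 6, 2)]
Optimal job order: [5, 3, 1, 2, 4]
Schedule:
  Job 5: M1 done at 1, M2 done at 9
  Job 3: M1 done at 4, M2 done at 20
  Job 1: M1 done at 14, M2 done at 32
  Job 2: M1 done at 23, M2 done at 40
  Job 4: M1 done at 29, M2 done at 42
Makespan = 42

42


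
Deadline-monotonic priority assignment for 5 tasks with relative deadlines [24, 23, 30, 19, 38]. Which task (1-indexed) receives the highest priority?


Sort tasks by relative deadline (ascending):
  Task 4: deadline = 19
  Task 2: deadline = 23
  Task 1: deadline = 24
  Task 3: deadline = 30
  Task 5: deadline = 38
Priority order (highest first): [4, 2, 1, 3, 5]
Highest priority task = 4

4


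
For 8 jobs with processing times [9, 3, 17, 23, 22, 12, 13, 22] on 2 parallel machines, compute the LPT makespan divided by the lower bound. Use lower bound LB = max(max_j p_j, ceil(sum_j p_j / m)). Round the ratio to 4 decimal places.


LPT order: [23, 22, 22, 17, 13, 12, 9, 3]
Machine loads after assignment: [62, 59]
LPT makespan = 62
Lower bound = max(max_job, ceil(total/2)) = max(23, 61) = 61
Ratio = 62 / 61 = 1.0164

1.0164


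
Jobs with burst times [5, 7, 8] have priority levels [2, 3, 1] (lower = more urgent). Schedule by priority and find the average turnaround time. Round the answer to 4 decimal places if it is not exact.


Sort by priority (ascending = highest first):
Order: [(1, 8), (2, 5), (3, 7)]
Completion times:
  Priority 1, burst=8, C=8
  Priority 2, burst=5, C=13
  Priority 3, burst=7, C=20
Average turnaround = 41/3 = 13.6667

13.6667


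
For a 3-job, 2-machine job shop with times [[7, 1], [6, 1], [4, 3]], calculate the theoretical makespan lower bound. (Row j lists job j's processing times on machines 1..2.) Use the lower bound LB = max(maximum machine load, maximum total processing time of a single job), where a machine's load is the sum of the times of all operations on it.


Machine loads:
  Machine 1: 7 + 6 + 4 = 17
  Machine 2: 1 + 1 + 3 = 5
Max machine load = 17
Job totals:
  Job 1: 8
  Job 2: 7
  Job 3: 7
Max job total = 8
Lower bound = max(17, 8) = 17

17


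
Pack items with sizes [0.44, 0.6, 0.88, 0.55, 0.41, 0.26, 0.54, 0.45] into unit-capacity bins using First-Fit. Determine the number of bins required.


Place items sequentially using First-Fit:
  Item 0.44 -> new Bin 1
  Item 0.6 -> new Bin 2
  Item 0.88 -> new Bin 3
  Item 0.55 -> Bin 1 (now 0.99)
  Item 0.41 -> new Bin 4
  Item 0.26 -> Bin 2 (now 0.86)
  Item 0.54 -> Bin 4 (now 0.95)
  Item 0.45 -> new Bin 5
Total bins used = 5

5


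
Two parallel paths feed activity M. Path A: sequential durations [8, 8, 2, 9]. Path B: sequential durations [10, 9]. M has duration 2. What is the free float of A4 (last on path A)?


ES(A4) = sum of predecessors on chain A = 18
EF(A4) = ES + duration = 18 + 9 = 27
Successor of A4 is M. ES(M) = max(sum(A), sum(B)) = max(27, 19) = 27
Free float = ES(successor) - EF(current) = 27 - 27 = 0

0


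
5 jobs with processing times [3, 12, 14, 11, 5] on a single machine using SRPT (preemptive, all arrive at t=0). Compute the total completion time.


Since all jobs arrive at t=0, SRPT equals SPT ordering.
SPT order: [3, 5, 11, 12, 14]
Completion times:
  Job 1: p=3, C=3
  Job 2: p=5, C=8
  Job 3: p=11, C=19
  Job 4: p=12, C=31
  Job 5: p=14, C=45
Total completion time = 3 + 8 + 19 + 31 + 45 = 106

106


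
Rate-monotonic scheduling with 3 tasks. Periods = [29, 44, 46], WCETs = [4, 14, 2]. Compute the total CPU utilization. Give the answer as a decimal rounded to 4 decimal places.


Compute individual utilizations (exact fractions):
  Task 1: C/T = 4/29 (approx. 0.1379)
  Task 2: C/T = 14/44 = 7/22 (approx. 0.3182)
  Task 3: C/T = 2/46 = 1/23 (approx. 0.0435)
Total utilization U = 4/29 + 7/22 + 1/23 = 7331/14674
Rounded to 4 decimal places: U = 0.4996
RM (Liu & Layland) bound for 3 tasks = 0.779763; compare with U = 7331/14674 (approx. 0.499591)
U <= bound, so schedulable by RM sufficient condition.

0.4996


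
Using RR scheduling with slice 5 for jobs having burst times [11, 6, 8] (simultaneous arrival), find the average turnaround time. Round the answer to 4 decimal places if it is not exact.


Time quantum = 5
Execution trace:
  J1 runs 5 units, time = 5
  J2 runs 5 units, time = 10
  J3 runs 5 units, time = 15
  J1 runs 5 units, time = 20
  J2 runs 1 units, time = 21
  J3 runs 3 units, time = 24
  J1 runs 1 units, time = 25
Finish times: [25, 21, 24]
Average turnaround = 70/3 = 23.3333

23.3333


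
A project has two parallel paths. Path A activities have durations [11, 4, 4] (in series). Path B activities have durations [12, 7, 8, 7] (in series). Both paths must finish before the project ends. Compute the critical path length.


Path A total = 11 + 4 + 4 = 19
Path B total = 12 + 7 + 8 + 7 = 34
Critical path = longest path = max(19, 34) = 34

34


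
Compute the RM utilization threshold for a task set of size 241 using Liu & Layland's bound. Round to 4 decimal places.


Compute 2^(1/241) = 1.0028802694
Subtract 1: 1.0028802694 - 1 = 0.0028802694
Multiply by n: 241 * 0.0028802694 = 0.6941449254
Round to 4 dp: 0.6941

0.6941


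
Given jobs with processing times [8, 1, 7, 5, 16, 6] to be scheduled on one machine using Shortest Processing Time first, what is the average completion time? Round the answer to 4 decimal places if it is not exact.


Sort jobs by processing time (SPT order): [1, 5, 6, 7, 8, 16]
Compute completion times sequentially:
  Job 1: processing = 1, completes at 1
  Job 2: processing = 5, completes at 6
  Job 3: processing = 6, completes at 12
  Job 4: processing = 7, completes at 19
  Job 5: processing = 8, completes at 27
  Job 6: processing = 16, completes at 43
Sum of completion times = 108
Average completion time = 108/6 = 18.0

18.0


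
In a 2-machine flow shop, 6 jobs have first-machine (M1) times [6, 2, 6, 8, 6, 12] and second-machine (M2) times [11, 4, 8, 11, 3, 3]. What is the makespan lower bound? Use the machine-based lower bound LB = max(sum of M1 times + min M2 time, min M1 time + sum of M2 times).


LB1 = sum(M1 times) + min(M2 times) = 40 + 3 = 43
LB2 = min(M1 times) + sum(M2 times) = 2 + 40 = 42
Lower bound = max(LB1, LB2) = max(43, 42) = 43

43


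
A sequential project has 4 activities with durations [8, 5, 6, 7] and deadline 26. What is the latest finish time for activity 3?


LF(activity 3) = deadline - sum of successor durations
Successors: activities 4 through 4 with durations [7]
Sum of successor durations = 7
LF = 26 - 7 = 19

19


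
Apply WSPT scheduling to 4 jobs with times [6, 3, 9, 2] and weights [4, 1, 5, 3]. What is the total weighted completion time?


Compute p/w ratios and sort ascending (WSPT): [(2, 3), (6, 4), (9, 5), (3, 1)]
Compute weighted completion times:
  Job (p=2,w=3): C=2, w*C=3*2=6
  Job (p=6,w=4): C=8, w*C=4*8=32
  Job (p=9,w=5): C=17, w*C=5*17=85
  Job (p=3,w=1): C=20, w*C=1*20=20
Total weighted completion time = 143

143


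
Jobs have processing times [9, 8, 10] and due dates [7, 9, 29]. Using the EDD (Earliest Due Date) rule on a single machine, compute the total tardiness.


Sort by due date (EDD order): [(9, 7), (8, 9), (10, 29)]
Compute completion times and tardiness:
  Job 1: p=9, d=7, C=9, tardiness=max(0,9-7)=2
  Job 2: p=8, d=9, C=17, tardiness=max(0,17-9)=8
  Job 3: p=10, d=29, C=27, tardiness=max(0,27-29)=0
Total tardiness = 10

10


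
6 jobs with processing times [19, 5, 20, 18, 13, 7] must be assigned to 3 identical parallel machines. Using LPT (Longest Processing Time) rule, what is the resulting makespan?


Sort jobs in decreasing order (LPT): [20, 19, 18, 13, 7, 5]
Assign each job to the least loaded machine:
  Machine 1: jobs [20, 5], load = 25
  Machine 2: jobs [19, 7], load = 26
  Machine 3: jobs [18, 13], load = 31
Makespan = max load = 31

31


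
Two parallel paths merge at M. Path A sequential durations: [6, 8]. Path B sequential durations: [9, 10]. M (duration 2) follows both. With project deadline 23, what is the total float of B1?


Forward pass: ES(B1) = sum of predecessors on chain B = 0
EF = ES + duration = 0 + 9 = 9
Backward pass: LF(M) = deadline = 23; LS(M) = 23 - 2 = 21
LF(B1) = LS(M) - sum(successors on chain B) = 21 - 10 = 11
LS = LF - duration = 11 - 9 = 2
Total float = LS - ES = 2 - 0 = 2

2


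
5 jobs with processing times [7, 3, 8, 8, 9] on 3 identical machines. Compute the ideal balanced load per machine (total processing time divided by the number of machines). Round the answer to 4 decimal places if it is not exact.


Total processing time = 7 + 3 + 8 + 8 + 9 = 35
Number of machines = 3
Ideal balanced load = 35 / 3 = 11.6667

11.6667


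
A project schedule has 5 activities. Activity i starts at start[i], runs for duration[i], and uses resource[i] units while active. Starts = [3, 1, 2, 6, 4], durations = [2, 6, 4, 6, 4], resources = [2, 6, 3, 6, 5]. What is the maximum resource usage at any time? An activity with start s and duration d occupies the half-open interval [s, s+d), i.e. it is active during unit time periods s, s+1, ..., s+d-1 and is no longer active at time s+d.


Each activity i is active on [start_i, start_i + duration_i).
Compute total resource usage per time slot:
  t=0: active resources = [], total = 0
  t=1: active resources = [6], total = 6
  t=2: active resources = [6, 3], total = 9
  t=3: active resources = [2, 6, 3], total = 11
  t=4: active resources = [2, 6, 3, 5], total = 16
  t=5: active resources = [6, 3, 5], total = 14
  t=6: active resources = [6, 6, 5], total = 17
  t=7: active resources = [6, 5], total = 11
  t=8: active resources = [6], total = 6
  t=9: active resources = [6], total = 6
  t=10: active resources = [6], total = 6
  t=11: active resources = [6], total = 6
Peak resource demand = 17

17


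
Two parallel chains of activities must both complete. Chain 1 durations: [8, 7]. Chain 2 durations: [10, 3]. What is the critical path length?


Path A total = 8 + 7 = 15
Path B total = 10 + 3 = 13
Critical path = longest path = max(15, 13) = 15

15


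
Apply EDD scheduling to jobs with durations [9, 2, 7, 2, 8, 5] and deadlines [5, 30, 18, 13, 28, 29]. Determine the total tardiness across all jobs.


Sort by due date (EDD order): [(9, 5), (2, 13), (7, 18), (8, 28), (5, 29), (2, 30)]
Compute completion times and tardiness:
  Job 1: p=9, d=5, C=9, tardiness=max(0,9-5)=4
  Job 2: p=2, d=13, C=11, tardiness=max(0,11-13)=0
  Job 3: p=7, d=18, C=18, tardiness=max(0,18-18)=0
  Job 4: p=8, d=28, C=26, tardiness=max(0,26-28)=0
  Job 5: p=5, d=29, C=31, tardiness=max(0,31-29)=2
  Job 6: p=2, d=30, C=33, tardiness=max(0,33-30)=3
Total tardiness = 9

9


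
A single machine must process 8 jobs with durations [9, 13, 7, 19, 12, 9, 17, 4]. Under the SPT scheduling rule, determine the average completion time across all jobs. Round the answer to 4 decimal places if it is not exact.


Sort jobs by processing time (SPT order): [4, 7, 9, 9, 12, 13, 17, 19]
Compute completion times sequentially:
  Job 1: processing = 4, completes at 4
  Job 2: processing = 7, completes at 11
  Job 3: processing = 9, completes at 20
  Job 4: processing = 9, completes at 29
  Job 5: processing = 12, completes at 41
  Job 6: processing = 13, completes at 54
  Job 7: processing = 17, completes at 71
  Job 8: processing = 19, completes at 90
Sum of completion times = 320
Average completion time = 320/8 = 40.0

40.0


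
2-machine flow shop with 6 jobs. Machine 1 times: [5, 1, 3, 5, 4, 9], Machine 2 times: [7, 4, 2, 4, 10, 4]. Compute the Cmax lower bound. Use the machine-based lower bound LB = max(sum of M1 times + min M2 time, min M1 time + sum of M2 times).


LB1 = sum(M1 times) + min(M2 times) = 27 + 2 = 29
LB2 = min(M1 times) + sum(M2 times) = 1 + 31 = 32
Lower bound = max(LB1, LB2) = max(29, 32) = 32

32


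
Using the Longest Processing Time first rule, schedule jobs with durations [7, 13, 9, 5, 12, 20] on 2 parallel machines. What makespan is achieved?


Sort jobs in decreasing order (LPT): [20, 13, 12, 9, 7, 5]
Assign each job to the least loaded machine:
  Machine 1: jobs [20, 9, 5], load = 34
  Machine 2: jobs [13, 12, 7], load = 32
Makespan = max load = 34

34


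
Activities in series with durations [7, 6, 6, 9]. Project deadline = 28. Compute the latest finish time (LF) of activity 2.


LF(activity 2) = deadline - sum of successor durations
Successors: activities 3 through 4 with durations [6, 9]
Sum of successor durations = 15
LF = 28 - 15 = 13

13


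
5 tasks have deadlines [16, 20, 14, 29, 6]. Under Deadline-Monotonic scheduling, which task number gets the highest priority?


Sort tasks by relative deadline (ascending):
  Task 5: deadline = 6
  Task 3: deadline = 14
  Task 1: deadline = 16
  Task 2: deadline = 20
  Task 4: deadline = 29
Priority order (highest first): [5, 3, 1, 2, 4]
Highest priority task = 5

5


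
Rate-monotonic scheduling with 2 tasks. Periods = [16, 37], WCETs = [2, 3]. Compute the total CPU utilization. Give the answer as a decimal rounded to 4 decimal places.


Compute individual utilizations (exact fractions):
  Task 1: C/T = 2/16 = 1/8 (approx. 0.125)
  Task 2: C/T = 3/37 (approx. 0.0811)
Total utilization U = 1/8 + 3/37 = 61/296
Rounded to 4 decimal places: U = 0.2061
RM (Liu & Layland) bound for 2 tasks = 0.828427; compare with U = 61/296 (approx. 0.206081)
U <= bound, so schedulable by RM sufficient condition.

0.2061


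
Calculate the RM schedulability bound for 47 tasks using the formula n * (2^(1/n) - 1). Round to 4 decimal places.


Compute 2^(1/47) = 1.0148570979
Subtract 1: 1.0148570979 - 1 = 0.0148570979
Multiply by n: 47 * 0.0148570979 = 0.6982836013
Round to 4 dp: 0.6983

0.6983


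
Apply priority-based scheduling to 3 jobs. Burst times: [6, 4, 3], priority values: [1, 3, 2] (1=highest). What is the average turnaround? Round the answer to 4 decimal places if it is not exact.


Sort by priority (ascending = highest first):
Order: [(1, 6), (2, 3), (3, 4)]
Completion times:
  Priority 1, burst=6, C=6
  Priority 2, burst=3, C=9
  Priority 3, burst=4, C=13
Average turnaround = 28/3 = 9.3333

9.3333


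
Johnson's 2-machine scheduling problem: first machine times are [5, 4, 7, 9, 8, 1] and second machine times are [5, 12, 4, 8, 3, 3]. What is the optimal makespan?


Apply Johnson's rule:
  Group 1 (a <= b): [(6, 1, 3), (2, 4, 12), (1, 5, 5)]
  Group 2 (a > b): [(4, 9, 8), (3, 7, 4), (5, 8, 3)]
Optimal job order: [6, 2, 1, 4, 3, 5]
Schedule:
  Job 6: M1 done at 1, M2 done at 4
  Job 2: M1 done at 5, M2 done at 17
  Job 1: M1 done at 10, M2 done at 22
  Job 4: M1 done at 19, M2 done at 30
  Job 3: M1 done at 26, M2 done at 34
  Job 5: M1 done at 34, M2 done at 37
Makespan = 37

37


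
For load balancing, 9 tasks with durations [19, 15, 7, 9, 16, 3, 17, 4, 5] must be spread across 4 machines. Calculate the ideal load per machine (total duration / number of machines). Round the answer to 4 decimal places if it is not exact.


Total processing time = 19 + 15 + 7 + 9 + 16 + 3 + 17 + 4 + 5 = 95
Number of machines = 4
Ideal balanced load = 95 / 4 = 23.75

23.75


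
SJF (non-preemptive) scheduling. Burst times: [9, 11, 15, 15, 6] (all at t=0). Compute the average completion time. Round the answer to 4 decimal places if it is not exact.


SJF order (ascending): [6, 9, 11, 15, 15]
Completion times:
  Job 1: burst=6, C=6
  Job 2: burst=9, C=15
  Job 3: burst=11, C=26
  Job 4: burst=15, C=41
  Job 5: burst=15, C=56
Average completion = 144/5 = 28.8

28.8


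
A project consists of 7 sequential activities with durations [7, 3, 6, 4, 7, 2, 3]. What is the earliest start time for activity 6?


Activity 6 starts after activities 1 through 5 complete.
Predecessor durations: [7, 3, 6, 4, 7]
ES = 7 + 3 + 6 + 4 + 7 = 27

27


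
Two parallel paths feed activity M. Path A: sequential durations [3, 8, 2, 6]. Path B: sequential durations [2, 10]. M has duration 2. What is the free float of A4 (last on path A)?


ES(A4) = sum of predecessors on chain A = 13
EF(A4) = ES + duration = 13 + 6 = 19
Successor of A4 is M. ES(M) = max(sum(A), sum(B)) = max(19, 12) = 19
Free float = ES(successor) - EF(current) = 19 - 19 = 0

0


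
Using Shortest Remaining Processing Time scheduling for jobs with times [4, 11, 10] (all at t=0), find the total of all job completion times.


Since all jobs arrive at t=0, SRPT equals SPT ordering.
SPT order: [4, 10, 11]
Completion times:
  Job 1: p=4, C=4
  Job 2: p=10, C=14
  Job 3: p=11, C=25
Total completion time = 4 + 14 + 25 = 43

43


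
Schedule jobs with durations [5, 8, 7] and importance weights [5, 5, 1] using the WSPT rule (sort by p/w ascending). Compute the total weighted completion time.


Compute p/w ratios and sort ascending (WSPT): [(5, 5), (8, 5), (7, 1)]
Compute weighted completion times:
  Job (p=5,w=5): C=5, w*C=5*5=25
  Job (p=8,w=5): C=13, w*C=5*13=65
  Job (p=7,w=1): C=20, w*C=1*20=20
Total weighted completion time = 110

110


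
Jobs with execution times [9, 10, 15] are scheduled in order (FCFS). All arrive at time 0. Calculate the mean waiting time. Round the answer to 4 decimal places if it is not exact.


FCFS order (as given): [9, 10, 15]
Waiting times:
  Job 1: wait = 0
  Job 2: wait = 9
  Job 3: wait = 19
Sum of waiting times = 28
Average waiting time = 28/3 = 9.3333

9.3333


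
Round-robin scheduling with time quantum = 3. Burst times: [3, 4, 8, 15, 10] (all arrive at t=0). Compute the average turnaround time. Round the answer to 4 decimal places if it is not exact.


Time quantum = 3
Execution trace:
  J1 runs 3 units, time = 3
  J2 runs 3 units, time = 6
  J3 runs 3 units, time = 9
  J4 runs 3 units, time = 12
  J5 runs 3 units, time = 15
  J2 runs 1 units, time = 16
  J3 runs 3 units, time = 19
  J4 runs 3 units, time = 22
  J5 runs 3 units, time = 25
  J3 runs 2 units, time = 27
  J4 runs 3 units, time = 30
  J5 runs 3 units, time = 33
  J4 runs 3 units, time = 36
  J5 runs 1 units, time = 37
  J4 runs 3 units, time = 40
Finish times: [3, 16, 27, 40, 37]
Average turnaround = 123/5 = 24.6

24.6


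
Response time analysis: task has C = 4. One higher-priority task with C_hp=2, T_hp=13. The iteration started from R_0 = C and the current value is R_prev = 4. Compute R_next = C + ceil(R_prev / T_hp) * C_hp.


R_next = C + ceil(R_prev / T_hp) * C_hp
ceil(4 / 13) = ceil(0.3077) = 1
Interference = 1 * 2 = 2
R_next = 4 + 2 = 6

6


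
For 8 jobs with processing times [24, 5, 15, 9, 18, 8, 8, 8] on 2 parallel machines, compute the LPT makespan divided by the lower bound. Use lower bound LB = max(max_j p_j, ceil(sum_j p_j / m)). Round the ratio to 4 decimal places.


LPT order: [24, 18, 15, 9, 8, 8, 8, 5]
Machine loads after assignment: [49, 46]
LPT makespan = 49
Lower bound = max(max_job, ceil(total/2)) = max(24, 48) = 48
Ratio = 49 / 48 = 1.0208

1.0208


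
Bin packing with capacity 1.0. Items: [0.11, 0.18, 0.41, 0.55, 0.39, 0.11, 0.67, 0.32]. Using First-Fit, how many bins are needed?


Place items sequentially using First-Fit:
  Item 0.11 -> new Bin 1
  Item 0.18 -> Bin 1 (now 0.29)
  Item 0.41 -> Bin 1 (now 0.7)
  Item 0.55 -> new Bin 2
  Item 0.39 -> Bin 2 (now 0.94)
  Item 0.11 -> Bin 1 (now 0.81)
  Item 0.67 -> new Bin 3
  Item 0.32 -> Bin 3 (now 0.99)
Total bins used = 3

3


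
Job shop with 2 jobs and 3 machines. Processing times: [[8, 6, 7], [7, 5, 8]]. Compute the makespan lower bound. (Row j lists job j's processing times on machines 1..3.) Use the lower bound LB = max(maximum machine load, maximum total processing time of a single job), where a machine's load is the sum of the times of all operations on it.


Machine loads:
  Machine 1: 8 + 7 = 15
  Machine 2: 6 + 5 = 11
  Machine 3: 7 + 8 = 15
Max machine load = 15
Job totals:
  Job 1: 21
  Job 2: 20
Max job total = 21
Lower bound = max(15, 21) = 21

21


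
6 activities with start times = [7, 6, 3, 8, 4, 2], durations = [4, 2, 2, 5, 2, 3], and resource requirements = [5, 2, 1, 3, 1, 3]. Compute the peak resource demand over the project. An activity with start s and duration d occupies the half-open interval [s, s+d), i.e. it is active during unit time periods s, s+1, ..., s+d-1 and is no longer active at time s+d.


Each activity i is active on [start_i, start_i + duration_i).
Compute total resource usage per time slot:
  t=0: active resources = [], total = 0
  t=1: active resources = [], total = 0
  t=2: active resources = [3], total = 3
  t=3: active resources = [1, 3], total = 4
  t=4: active resources = [1, 1, 3], total = 5
  t=5: active resources = [1], total = 1
  t=6: active resources = [2], total = 2
  t=7: active resources = [5, 2], total = 7
  t=8: active resources = [5, 3], total = 8
  t=9: active resources = [5, 3], total = 8
  t=10: active resources = [5, 3], total = 8
  t=11: active resources = [3], total = 3
  t=12: active resources = [3], total = 3
Peak resource demand = 8

8


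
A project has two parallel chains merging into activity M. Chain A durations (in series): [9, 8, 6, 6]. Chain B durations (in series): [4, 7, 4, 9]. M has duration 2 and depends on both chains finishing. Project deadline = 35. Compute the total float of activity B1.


Forward pass: ES(B1) = sum of predecessors on chain B = 0
EF = ES + duration = 0 + 4 = 4
Backward pass: LF(M) = deadline = 35; LS(M) = 35 - 2 = 33
LF(B1) = LS(M) - sum(successors on chain B) = 33 - 20 = 13
LS = LF - duration = 13 - 4 = 9
Total float = LS - ES = 9 - 0 = 9

9


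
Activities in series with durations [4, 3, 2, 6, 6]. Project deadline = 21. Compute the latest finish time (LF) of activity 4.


LF(activity 4) = deadline - sum of successor durations
Successors: activities 5 through 5 with durations [6]
Sum of successor durations = 6
LF = 21 - 6 = 15

15


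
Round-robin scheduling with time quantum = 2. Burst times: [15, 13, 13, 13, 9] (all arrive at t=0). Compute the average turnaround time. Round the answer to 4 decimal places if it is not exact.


Time quantum = 2
Execution trace:
  J1 runs 2 units, time = 2
  J2 runs 2 units, time = 4
  J3 runs 2 units, time = 6
  J4 runs 2 units, time = 8
  J5 runs 2 units, time = 10
  J1 runs 2 units, time = 12
  J2 runs 2 units, time = 14
  J3 runs 2 units, time = 16
  J4 runs 2 units, time = 18
  J5 runs 2 units, time = 20
  J1 runs 2 units, time = 22
  J2 runs 2 units, time = 24
  J3 runs 2 units, time = 26
  J4 runs 2 units, time = 28
  J5 runs 2 units, time = 30
  J1 runs 2 units, time = 32
  J2 runs 2 units, time = 34
  J3 runs 2 units, time = 36
  J4 runs 2 units, time = 38
  J5 runs 2 units, time = 40
  J1 runs 2 units, time = 42
  J2 runs 2 units, time = 44
  J3 runs 2 units, time = 46
  J4 runs 2 units, time = 48
  J5 runs 1 units, time = 49
  J1 runs 2 units, time = 51
  J2 runs 2 units, time = 53
  J3 runs 2 units, time = 55
  J4 runs 2 units, time = 57
  J1 runs 2 units, time = 59
  J2 runs 1 units, time = 60
  J3 runs 1 units, time = 61
  J4 runs 1 units, time = 62
  J1 runs 1 units, time = 63
Finish times: [63, 60, 61, 62, 49]
Average turnaround = 295/5 = 59.0

59.0


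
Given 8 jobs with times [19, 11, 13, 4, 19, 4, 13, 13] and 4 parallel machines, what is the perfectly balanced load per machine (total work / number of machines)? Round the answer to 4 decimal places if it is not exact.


Total processing time = 19 + 11 + 13 + 4 + 19 + 4 + 13 + 13 = 96
Number of machines = 4
Ideal balanced load = 96 / 4 = 24.0

24.0


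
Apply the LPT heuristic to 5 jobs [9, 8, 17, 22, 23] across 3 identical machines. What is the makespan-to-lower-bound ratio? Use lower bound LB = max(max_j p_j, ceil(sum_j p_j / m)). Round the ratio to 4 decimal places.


LPT order: [23, 22, 17, 9, 8]
Machine loads after assignment: [23, 30, 26]
LPT makespan = 30
Lower bound = max(max_job, ceil(total/3)) = max(23, 27) = 27
Ratio = 30 / 27 = 1.1111

1.1111


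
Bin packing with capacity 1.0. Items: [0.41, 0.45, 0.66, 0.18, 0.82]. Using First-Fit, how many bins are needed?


Place items sequentially using First-Fit:
  Item 0.41 -> new Bin 1
  Item 0.45 -> Bin 1 (now 0.86)
  Item 0.66 -> new Bin 2
  Item 0.18 -> Bin 2 (now 0.84)
  Item 0.82 -> new Bin 3
Total bins used = 3

3


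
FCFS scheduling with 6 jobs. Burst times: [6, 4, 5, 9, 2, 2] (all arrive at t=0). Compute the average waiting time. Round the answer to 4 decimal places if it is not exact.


FCFS order (as given): [6, 4, 5, 9, 2, 2]
Waiting times:
  Job 1: wait = 0
  Job 2: wait = 6
  Job 3: wait = 10
  Job 4: wait = 15
  Job 5: wait = 24
  Job 6: wait = 26
Sum of waiting times = 81
Average waiting time = 81/6 = 13.5

13.5


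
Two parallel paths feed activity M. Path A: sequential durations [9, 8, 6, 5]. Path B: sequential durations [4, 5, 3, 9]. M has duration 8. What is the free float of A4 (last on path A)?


ES(A4) = sum of predecessors on chain A = 23
EF(A4) = ES + duration = 23 + 5 = 28
Successor of A4 is M. ES(M) = max(sum(A), sum(B)) = max(28, 21) = 28
Free float = ES(successor) - EF(current) = 28 - 28 = 0

0


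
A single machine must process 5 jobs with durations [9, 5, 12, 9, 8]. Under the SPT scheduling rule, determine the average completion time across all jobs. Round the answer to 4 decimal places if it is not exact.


Sort jobs by processing time (SPT order): [5, 8, 9, 9, 12]
Compute completion times sequentially:
  Job 1: processing = 5, completes at 5
  Job 2: processing = 8, completes at 13
  Job 3: processing = 9, completes at 22
  Job 4: processing = 9, completes at 31
  Job 5: processing = 12, completes at 43
Sum of completion times = 114
Average completion time = 114/5 = 22.8

22.8


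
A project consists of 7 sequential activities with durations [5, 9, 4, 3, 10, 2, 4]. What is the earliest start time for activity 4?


Activity 4 starts after activities 1 through 3 complete.
Predecessor durations: [5, 9, 4]
ES = 5 + 9 + 4 = 18

18


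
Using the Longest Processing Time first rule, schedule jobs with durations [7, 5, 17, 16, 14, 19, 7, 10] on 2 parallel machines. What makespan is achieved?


Sort jobs in decreasing order (LPT): [19, 17, 16, 14, 10, 7, 7, 5]
Assign each job to the least loaded machine:
  Machine 1: jobs [19, 14, 10, 5], load = 48
  Machine 2: jobs [17, 16, 7, 7], load = 47
Makespan = max load = 48

48


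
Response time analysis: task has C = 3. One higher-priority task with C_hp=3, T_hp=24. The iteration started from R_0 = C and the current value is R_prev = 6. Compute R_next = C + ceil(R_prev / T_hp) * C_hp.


R_next = C + ceil(R_prev / T_hp) * C_hp
ceil(6 / 24) = ceil(0.25) = 1
Interference = 1 * 3 = 3
R_next = 3 + 3 = 6
R_next = R_prev, so the iteration has converged (response time = 6).

6


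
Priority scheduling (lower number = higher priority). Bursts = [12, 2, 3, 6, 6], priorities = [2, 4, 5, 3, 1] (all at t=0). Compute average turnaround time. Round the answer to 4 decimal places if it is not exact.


Sort by priority (ascending = highest first):
Order: [(1, 6), (2, 12), (3, 6), (4, 2), (5, 3)]
Completion times:
  Priority 1, burst=6, C=6
  Priority 2, burst=12, C=18
  Priority 3, burst=6, C=24
  Priority 4, burst=2, C=26
  Priority 5, burst=3, C=29
Average turnaround = 103/5 = 20.6

20.6


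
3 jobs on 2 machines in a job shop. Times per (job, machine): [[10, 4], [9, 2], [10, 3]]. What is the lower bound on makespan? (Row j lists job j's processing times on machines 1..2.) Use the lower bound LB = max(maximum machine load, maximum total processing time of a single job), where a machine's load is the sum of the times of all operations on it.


Machine loads:
  Machine 1: 10 + 9 + 10 = 29
  Machine 2: 4 + 2 + 3 = 9
Max machine load = 29
Job totals:
  Job 1: 14
  Job 2: 11
  Job 3: 13
Max job total = 14
Lower bound = max(29, 14) = 29

29


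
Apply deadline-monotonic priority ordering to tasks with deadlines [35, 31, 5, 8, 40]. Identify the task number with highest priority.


Sort tasks by relative deadline (ascending):
  Task 3: deadline = 5
  Task 4: deadline = 8
  Task 2: deadline = 31
  Task 1: deadline = 35
  Task 5: deadline = 40
Priority order (highest first): [3, 4, 2, 1, 5]
Highest priority task = 3

3


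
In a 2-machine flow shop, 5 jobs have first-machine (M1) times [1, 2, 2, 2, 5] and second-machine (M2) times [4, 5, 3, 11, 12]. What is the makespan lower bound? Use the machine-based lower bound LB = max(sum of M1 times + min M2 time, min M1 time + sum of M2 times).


LB1 = sum(M1 times) + min(M2 times) = 12 + 3 = 15
LB2 = min(M1 times) + sum(M2 times) = 1 + 35 = 36
Lower bound = max(LB1, LB2) = max(15, 36) = 36

36


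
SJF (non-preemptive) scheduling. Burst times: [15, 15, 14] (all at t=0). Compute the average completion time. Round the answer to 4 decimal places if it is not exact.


SJF order (ascending): [14, 15, 15]
Completion times:
  Job 1: burst=14, C=14
  Job 2: burst=15, C=29
  Job 3: burst=15, C=44
Average completion = 87/3 = 29.0

29.0


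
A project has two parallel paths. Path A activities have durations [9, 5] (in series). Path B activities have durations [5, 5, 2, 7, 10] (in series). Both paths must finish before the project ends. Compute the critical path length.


Path A total = 9 + 5 = 14
Path B total = 5 + 5 + 2 + 7 + 10 = 29
Critical path = longest path = max(14, 29) = 29

29


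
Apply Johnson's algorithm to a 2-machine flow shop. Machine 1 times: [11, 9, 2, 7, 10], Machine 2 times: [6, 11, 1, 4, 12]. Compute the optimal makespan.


Apply Johnson's rule:
  Group 1 (a <= b): [(2, 9, 11), (5, 10, 12)]
  Group 2 (a > b): [(1, 11, 6), (4, 7, 4), (3, 2, 1)]
Optimal job order: [2, 5, 1, 4, 3]
Schedule:
  Job 2: M1 done at 9, M2 done at 20
  Job 5: M1 done at 19, M2 done at 32
  Job 1: M1 done at 30, M2 done at 38
  Job 4: M1 done at 37, M2 done at 42
  Job 3: M1 done at 39, M2 done at 43
Makespan = 43

43


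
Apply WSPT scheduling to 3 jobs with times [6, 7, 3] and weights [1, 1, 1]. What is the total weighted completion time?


Compute p/w ratios and sort ascending (WSPT): [(3, 1), (6, 1), (7, 1)]
Compute weighted completion times:
  Job (p=3,w=1): C=3, w*C=1*3=3
  Job (p=6,w=1): C=9, w*C=1*9=9
  Job (p=7,w=1): C=16, w*C=1*16=16
Total weighted completion time = 28

28


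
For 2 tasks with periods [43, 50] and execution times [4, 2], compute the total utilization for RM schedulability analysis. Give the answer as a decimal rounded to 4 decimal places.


Compute individual utilizations (exact fractions):
  Task 1: C/T = 4/43 (approx. 0.093)
  Task 2: C/T = 2/50 = 1/25 (approx. 0.04)
Total utilization U = 4/43 + 1/25 = 143/1075
Rounded to 4 decimal places: U = 0.1330
RM (Liu & Layland) bound for 2 tasks = 0.828427; compare with U = 143/1075 (approx. 0.133023)
U <= bound, so schedulable by RM sufficient condition.

0.1330


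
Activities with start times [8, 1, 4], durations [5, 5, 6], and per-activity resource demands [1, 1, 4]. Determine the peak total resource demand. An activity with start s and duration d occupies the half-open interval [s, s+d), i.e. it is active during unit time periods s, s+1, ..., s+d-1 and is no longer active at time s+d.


Each activity i is active on [start_i, start_i + duration_i).
Compute total resource usage per time slot:
  t=0: active resources = [], total = 0
  t=1: active resources = [1], total = 1
  t=2: active resources = [1], total = 1
  t=3: active resources = [1], total = 1
  t=4: active resources = [1, 4], total = 5
  t=5: active resources = [1, 4], total = 5
  t=6: active resources = [4], total = 4
  t=7: active resources = [4], total = 4
  t=8: active resources = [1, 4], total = 5
  t=9: active resources = [1, 4], total = 5
  t=10: active resources = [1], total = 1
  t=11: active resources = [1], total = 1
  t=12: active resources = [1], total = 1
Peak resource demand = 5

5


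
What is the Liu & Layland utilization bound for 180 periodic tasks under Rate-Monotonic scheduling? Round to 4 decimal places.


Compute 2^(1/180) = 1.0038582416
Subtract 1: 1.0038582416 - 1 = 0.0038582416
Multiply by n: 180 * 0.0038582416 = 0.6944834880
Round to 4 dp: 0.6945

0.6945


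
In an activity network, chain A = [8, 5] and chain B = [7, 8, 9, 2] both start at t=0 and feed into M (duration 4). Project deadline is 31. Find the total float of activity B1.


Forward pass: ES(B1) = sum of predecessors on chain B = 0
EF = ES + duration = 0 + 7 = 7
Backward pass: LF(M) = deadline = 31; LS(M) = 31 - 4 = 27
LF(B1) = LS(M) - sum(successors on chain B) = 27 - 19 = 8
LS = LF - duration = 8 - 7 = 1
Total float = LS - ES = 1 - 0 = 1

1


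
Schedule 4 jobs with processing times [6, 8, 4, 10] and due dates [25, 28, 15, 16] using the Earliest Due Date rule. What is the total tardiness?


Sort by due date (EDD order): [(4, 15), (10, 16), (6, 25), (8, 28)]
Compute completion times and tardiness:
  Job 1: p=4, d=15, C=4, tardiness=max(0,4-15)=0
  Job 2: p=10, d=16, C=14, tardiness=max(0,14-16)=0
  Job 3: p=6, d=25, C=20, tardiness=max(0,20-25)=0
  Job 4: p=8, d=28, C=28, tardiness=max(0,28-28)=0
Total tardiness = 0

0


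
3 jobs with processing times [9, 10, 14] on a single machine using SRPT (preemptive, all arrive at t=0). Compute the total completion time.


Since all jobs arrive at t=0, SRPT equals SPT ordering.
SPT order: [9, 10, 14]
Completion times:
  Job 1: p=9, C=9
  Job 2: p=10, C=19
  Job 3: p=14, C=33
Total completion time = 9 + 19 + 33 = 61

61


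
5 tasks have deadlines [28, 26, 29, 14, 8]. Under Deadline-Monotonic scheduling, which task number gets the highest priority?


Sort tasks by relative deadline (ascending):
  Task 5: deadline = 8
  Task 4: deadline = 14
  Task 2: deadline = 26
  Task 1: deadline = 28
  Task 3: deadline = 29
Priority order (highest first): [5, 4, 2, 1, 3]
Highest priority task = 5

5
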